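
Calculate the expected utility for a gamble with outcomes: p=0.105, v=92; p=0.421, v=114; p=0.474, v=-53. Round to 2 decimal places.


EU = sum(p_i * v_i)
0.105 * 92 = 9.66
0.421 * 114 = 47.994
0.474 * -53 = -25.122
EU = 9.66 + 47.994 + -25.122
= 32.53


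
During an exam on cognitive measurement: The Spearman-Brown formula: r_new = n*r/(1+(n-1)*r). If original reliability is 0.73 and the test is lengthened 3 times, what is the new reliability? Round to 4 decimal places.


r_new = n*r / (1 + (n-1)*r)
Numerator = 3 * 0.73 = 2.19
Denominator = 1 + 2 * 0.73 = 2.46
r_new = 2.19 / 2.46
= 0.8902


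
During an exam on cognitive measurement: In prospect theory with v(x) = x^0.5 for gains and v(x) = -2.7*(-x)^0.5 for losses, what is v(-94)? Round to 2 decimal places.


Since x = -94 < 0, use v(x) = -lambda*(-x)^alpha
(-x) = 94
94^0.5 = 9.6954
v(-94) = -2.7 * 9.6954
= -26.18


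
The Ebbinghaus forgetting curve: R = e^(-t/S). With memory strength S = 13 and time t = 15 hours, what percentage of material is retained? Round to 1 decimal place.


R = e^(-t/S)
-t/S = -15/13 = -1.153846
R = e^(-1.153846) = 0.315421
Percentage = 0.315421 * 100
= 31.5


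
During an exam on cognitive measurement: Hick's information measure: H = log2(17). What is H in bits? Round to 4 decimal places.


H = log2(n)
H = log2(17)
= 4.0875


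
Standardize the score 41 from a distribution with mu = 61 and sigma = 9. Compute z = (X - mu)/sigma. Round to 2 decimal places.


z = (X - mu) / sigma
= (41 - 61) / 9
= -20 / 9
= -2.22


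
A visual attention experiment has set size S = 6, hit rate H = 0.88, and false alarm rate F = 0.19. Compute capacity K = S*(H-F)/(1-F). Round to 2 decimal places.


K = S * (H - F) / (1 - F)
H - F = 0.69
1 - F = 0.81
K = 6 * 0.69 / 0.81
= 5.11


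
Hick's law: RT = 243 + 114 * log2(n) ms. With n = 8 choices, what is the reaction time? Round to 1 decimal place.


RT = 243 + 114 * log2(8)
log2(8) = 3.0
RT = 243 + 114 * 3.0
= 243 + 342.0
= 585.0 ms


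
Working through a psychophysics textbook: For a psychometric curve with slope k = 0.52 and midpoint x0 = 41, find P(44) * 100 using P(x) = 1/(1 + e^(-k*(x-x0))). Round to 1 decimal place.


P(x) = 1/(1 + e^(-0.52*(44 - 41)))
Exponent = -0.52 * 3 = -1.56
e^(-1.56) = 0.210136
P = 1/(1 + 0.210136) = 0.826353
Percentage = 82.6


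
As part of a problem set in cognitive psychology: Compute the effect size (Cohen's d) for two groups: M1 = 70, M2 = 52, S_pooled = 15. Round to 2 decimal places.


Cohen's d = (M1 - M2) / S_pooled
= (70 - 52) / 15
= 18 / 15
= 1.20


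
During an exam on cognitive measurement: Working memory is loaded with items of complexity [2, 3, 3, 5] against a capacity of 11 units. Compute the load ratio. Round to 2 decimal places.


Total complexity = 2 + 3 + 3 + 5 = 13
Load = total / capacity = 13 / 11
= 1.18


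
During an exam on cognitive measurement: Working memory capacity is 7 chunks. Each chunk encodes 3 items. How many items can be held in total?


Total items = chunks * items_per_chunk
= 7 * 3
= 21


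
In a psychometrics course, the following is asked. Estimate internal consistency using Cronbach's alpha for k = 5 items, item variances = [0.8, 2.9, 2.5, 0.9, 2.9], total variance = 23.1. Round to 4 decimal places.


alpha = (k/(k-1)) * (1 - sum(s_i^2)/s_total^2)
sum(item variances) = 10.0
k/(k-1) = 5/4 = 1.25
1 - 10.0/23.1 = 1 - 0.4329 = 0.5671
alpha = 1.25 * 0.5671
= 0.7089


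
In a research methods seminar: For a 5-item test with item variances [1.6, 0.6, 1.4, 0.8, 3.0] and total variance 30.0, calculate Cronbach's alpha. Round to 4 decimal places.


alpha = (k/(k-1)) * (1 - sum(s_i^2)/s_total^2)
sum(item variances) = 7.4
k/(k-1) = 5/4 = 1.25
1 - 7.4/30.0 = 1 - 0.246667 = 0.753333
alpha = 1.25 * 0.753333
= 0.9417


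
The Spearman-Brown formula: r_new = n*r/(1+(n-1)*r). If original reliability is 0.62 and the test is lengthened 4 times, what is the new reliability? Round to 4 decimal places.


r_new = n*r / (1 + (n-1)*r)
Numerator = 4 * 0.62 = 2.48
Denominator = 1 + 3 * 0.62 = 2.86
r_new = 2.48 / 2.86
= 0.8671


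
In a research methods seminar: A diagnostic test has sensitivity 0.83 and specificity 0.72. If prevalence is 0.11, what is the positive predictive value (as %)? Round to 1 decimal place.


PPV = (sens * prev) / (sens * prev + (1-spec) * (1-prev))
Numerator = 0.83 * 0.11 = 0.0913
P(positive and no disease) = (1 - spec) * (1 - prev) = (1 - 0.72) * (1 - 0.11) = 0.2492
Denominator = 0.0913 + 0.2492 = 0.3405
PPV = 0.0913 / 0.3405 = 0.268135
As percentage = 26.8


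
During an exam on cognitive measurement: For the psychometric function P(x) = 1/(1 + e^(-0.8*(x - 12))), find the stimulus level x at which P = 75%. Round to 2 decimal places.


At P = 0.75: 0.75 = 1/(1 + e^(-k*(x-x0)))
Solving: e^(-k*(x-x0)) = 1/3
x = x0 + ln(3)/k
ln(3) = 1.0986
x = 12 + 1.0986/0.8
= 12 + 1.3732
= 13.37


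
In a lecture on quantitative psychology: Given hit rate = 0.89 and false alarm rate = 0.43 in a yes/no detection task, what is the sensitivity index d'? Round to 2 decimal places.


d' = z(HR) - z(FAR)
z(0.89) = 1.2265
z(0.43) = -0.1764
d' = 1.2265 - -0.1764
= 1.40


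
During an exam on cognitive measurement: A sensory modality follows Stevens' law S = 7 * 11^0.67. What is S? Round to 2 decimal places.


S = 7 * 11^0.67
11^0.67 = 4.9858
S = 7 * 4.9858
= 34.90


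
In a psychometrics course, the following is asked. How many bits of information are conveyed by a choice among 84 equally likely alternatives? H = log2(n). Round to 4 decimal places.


H = log2(n)
H = log2(84)
= 6.3923


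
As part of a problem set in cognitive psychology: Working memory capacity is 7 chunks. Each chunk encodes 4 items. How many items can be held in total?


Total items = chunks * items_per_chunk
= 7 * 4
= 28


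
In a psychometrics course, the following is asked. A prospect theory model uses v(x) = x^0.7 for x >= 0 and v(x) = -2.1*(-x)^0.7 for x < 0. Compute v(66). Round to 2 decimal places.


Since x = 66 >= 0, use v(x) = x^0.7
66^0.7 = 18.7794
v(66) = 18.78


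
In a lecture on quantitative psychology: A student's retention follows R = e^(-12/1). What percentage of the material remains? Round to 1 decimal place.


R = e^(-t/S)
-t/S = -12/1 = -12.0
R = e^(-12.0) = 6e-06
Percentage = 6e-06 * 100
= 0.0


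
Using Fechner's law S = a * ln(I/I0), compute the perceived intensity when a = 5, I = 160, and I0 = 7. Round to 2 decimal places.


S = 5 * ln(160/7)
I/I0 = 22.857143
ln(22.857143) = 3.1293
S = 5 * 3.1293
= 15.65


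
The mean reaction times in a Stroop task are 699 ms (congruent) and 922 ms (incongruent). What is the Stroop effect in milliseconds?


Stroop effect = RT(incongruent) - RT(congruent)
= 922 - 699
= 223 ms


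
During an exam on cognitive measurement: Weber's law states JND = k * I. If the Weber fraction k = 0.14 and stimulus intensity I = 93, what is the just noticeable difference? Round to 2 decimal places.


JND = k * I
JND = 0.14 * 93
= 13.02


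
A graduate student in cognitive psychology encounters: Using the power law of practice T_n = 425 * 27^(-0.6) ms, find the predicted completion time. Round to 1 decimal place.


T_n = 425 * 27^(-0.6)
27^(-0.6) = 0.138415
T_n = 425 * 0.138415
= 58.8 ms


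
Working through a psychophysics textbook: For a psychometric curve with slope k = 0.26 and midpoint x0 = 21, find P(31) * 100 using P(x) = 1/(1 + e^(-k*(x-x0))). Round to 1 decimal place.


P(x) = 1/(1 + e^(-0.26*(31 - 21)))
Exponent = -0.26 * 10 = -2.6
e^(-2.6) = 0.074274
P = 1/(1 + 0.074274) = 0.930861
Percentage = 93.1


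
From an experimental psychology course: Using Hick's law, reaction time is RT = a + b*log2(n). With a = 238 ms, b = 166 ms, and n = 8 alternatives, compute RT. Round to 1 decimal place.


RT = 238 + 166 * log2(8)
log2(8) = 3.0
RT = 238 + 166 * 3.0
= 238 + 498.0
= 736.0 ms


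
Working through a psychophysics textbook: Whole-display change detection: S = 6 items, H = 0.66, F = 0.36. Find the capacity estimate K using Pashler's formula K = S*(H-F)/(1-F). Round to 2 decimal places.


K = S * (H - F) / (1 - F)
H - F = 0.3
1 - F = 0.64
K = 6 * 0.3 / 0.64
= 2.81


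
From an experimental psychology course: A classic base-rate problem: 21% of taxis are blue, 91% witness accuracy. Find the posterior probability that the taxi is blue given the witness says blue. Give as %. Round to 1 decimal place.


P(blue | says blue) = P(says blue | blue)*P(blue) / [P(says blue | blue)*P(blue) + P(says blue | not blue)*P(not blue)]
Numerator = 0.91 * 0.21 = 0.1911
False identification = 0.09 * 0.79 = 0.0711
P = 0.1911 / (0.1911 + 0.0711)
= 0.1911 / 0.2622
As percentage = 72.9


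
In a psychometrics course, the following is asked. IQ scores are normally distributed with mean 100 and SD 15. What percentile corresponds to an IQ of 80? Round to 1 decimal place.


z = (IQ - mean) / SD
z = (80 - 100) / 15 = -1.3333
Percentile = Phi(-1.3333) * 100
Phi(-1.3333) = 0.091217
= 9.1


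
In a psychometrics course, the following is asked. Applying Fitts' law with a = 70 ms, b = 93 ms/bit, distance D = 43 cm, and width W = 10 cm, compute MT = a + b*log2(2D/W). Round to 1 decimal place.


MT = 70 + 93 * log2(2*43/10)
2D/W = 8.6
log2(8.6) = 3.1043
MT = 70 + 93 * 3.1043
= 358.7 ms


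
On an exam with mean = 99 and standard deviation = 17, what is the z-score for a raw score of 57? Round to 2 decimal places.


z = (X - mu) / sigma
= (57 - 99) / 17
= -42 / 17
= -2.47


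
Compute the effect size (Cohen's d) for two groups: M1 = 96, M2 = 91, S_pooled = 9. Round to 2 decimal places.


Cohen's d = (M1 - M2) / S_pooled
= (96 - 91) / 9
= 5 / 9
= 0.56


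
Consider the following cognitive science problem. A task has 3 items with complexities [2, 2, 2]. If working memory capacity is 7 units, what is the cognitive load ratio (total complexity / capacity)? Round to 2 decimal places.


Total complexity = 2 + 2 + 2 = 6
Load = total / capacity = 6 / 7
= 0.86


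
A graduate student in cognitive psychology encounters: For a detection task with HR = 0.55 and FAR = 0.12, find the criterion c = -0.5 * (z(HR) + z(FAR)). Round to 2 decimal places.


c = -0.5 * (z(HR) + z(FAR))
z(0.55) = 0.1257
z(0.12) = -1.175
c = -0.5 * (0.1257 + -1.175)
= -0.5 * -1.0493
= 0.52


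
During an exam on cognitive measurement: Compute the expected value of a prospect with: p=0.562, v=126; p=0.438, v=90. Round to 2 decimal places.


EU = sum(p_i * v_i)
0.562 * 126 = 70.812
0.438 * 90 = 39.42
EU = 70.812 + 39.42
= 110.23


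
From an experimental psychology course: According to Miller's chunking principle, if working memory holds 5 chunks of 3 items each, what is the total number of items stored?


Total items = chunks * items_per_chunk
= 5 * 3
= 15


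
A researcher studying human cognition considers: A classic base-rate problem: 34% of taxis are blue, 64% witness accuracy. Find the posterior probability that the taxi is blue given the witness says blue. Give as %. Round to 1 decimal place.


P(blue | says blue) = P(says blue | blue)*P(blue) / [P(says blue | blue)*P(blue) + P(says blue | not blue)*P(not blue)]
Numerator = 0.64 * 0.34 = 0.2176
False identification = 0.36 * 0.66 = 0.2376
P = 0.2176 / (0.2176 + 0.2376)
= 0.2176 / 0.4552
As percentage = 47.8


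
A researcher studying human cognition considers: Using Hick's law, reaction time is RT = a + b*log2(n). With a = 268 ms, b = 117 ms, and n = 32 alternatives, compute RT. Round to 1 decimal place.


RT = 268 + 117 * log2(32)
log2(32) = 5.0
RT = 268 + 117 * 5.0
= 268 + 585.0
= 853.0 ms


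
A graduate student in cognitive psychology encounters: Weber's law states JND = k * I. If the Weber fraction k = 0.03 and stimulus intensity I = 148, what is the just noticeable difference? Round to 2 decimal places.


JND = k * I
JND = 0.03 * 148
= 4.44


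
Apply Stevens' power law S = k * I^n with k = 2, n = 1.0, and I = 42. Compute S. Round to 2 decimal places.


S = 2 * 42^1.0
42^1.0 = 42.0
S = 2 * 42.0
= 84.00


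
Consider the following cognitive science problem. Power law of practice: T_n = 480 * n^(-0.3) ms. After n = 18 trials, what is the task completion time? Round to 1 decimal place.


T_n = 480 * 18^(-0.3)
18^(-0.3) = 0.420163
T_n = 480 * 0.420163
= 201.7 ms


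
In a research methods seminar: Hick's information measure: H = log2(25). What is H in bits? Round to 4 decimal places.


H = log2(n)
H = log2(25)
= 4.6439


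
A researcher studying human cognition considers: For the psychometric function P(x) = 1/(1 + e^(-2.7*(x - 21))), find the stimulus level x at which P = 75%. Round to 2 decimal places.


At P = 0.75: 0.75 = 1/(1 + e^(-k*(x-x0)))
Solving: e^(-k*(x-x0)) = 1/3
x = x0 + ln(3)/k
ln(3) = 1.0986
x = 21 + 1.0986/2.7
= 21 + 0.4069
= 21.41


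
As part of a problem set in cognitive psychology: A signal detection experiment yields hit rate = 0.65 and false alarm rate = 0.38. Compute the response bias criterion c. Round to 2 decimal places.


c = -0.5 * (z(HR) + z(FAR))
z(0.65) = 0.3853
z(0.38) = -0.3055
c = -0.5 * (0.3853 + -0.3055)
= -0.5 * 0.0798
= -0.04


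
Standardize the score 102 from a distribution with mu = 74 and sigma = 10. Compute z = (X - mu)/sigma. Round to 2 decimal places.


z = (X - mu) / sigma
= (102 - 74) / 10
= 28 / 10
= 2.80


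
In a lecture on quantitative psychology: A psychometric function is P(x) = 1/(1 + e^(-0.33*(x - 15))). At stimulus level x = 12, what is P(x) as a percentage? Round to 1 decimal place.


P(x) = 1/(1 + e^(-0.33*(12 - 15)))
Exponent = -0.33 * -3 = 0.99
e^(0.99) = 2.691234
P = 1/(1 + 2.691234) = 0.270912
Percentage = 27.1


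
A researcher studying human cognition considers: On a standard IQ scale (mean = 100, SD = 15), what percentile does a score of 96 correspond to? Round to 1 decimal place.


z = (IQ - mean) / SD
z = (96 - 100) / 15 = -0.2667
Percentile = Phi(-0.2667) * 100
Phi(-0.2667) = 0.39485
= 39.5


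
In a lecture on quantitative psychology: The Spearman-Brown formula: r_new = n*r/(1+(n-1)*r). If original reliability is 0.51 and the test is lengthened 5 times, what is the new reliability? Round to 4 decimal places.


r_new = n*r / (1 + (n-1)*r)
Numerator = 5 * 0.51 = 2.55
Denominator = 1 + 4 * 0.51 = 3.04
r_new = 2.55 / 3.04
= 0.8388


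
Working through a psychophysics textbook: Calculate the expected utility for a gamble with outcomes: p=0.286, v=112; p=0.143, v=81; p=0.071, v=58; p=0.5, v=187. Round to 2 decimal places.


EU = sum(p_i * v_i)
0.286 * 112 = 32.032
0.143 * 81 = 11.583
0.071 * 58 = 4.118
0.5 * 187 = 93.5
EU = 32.032 + 11.583 + 4.118 + 93.5
= 141.23


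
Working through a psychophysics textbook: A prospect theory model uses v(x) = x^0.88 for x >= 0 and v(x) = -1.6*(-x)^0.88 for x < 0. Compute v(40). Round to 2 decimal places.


Since x = 40 >= 0, use v(x) = x^0.88
40^0.88 = 25.6929
v(40) = 25.69


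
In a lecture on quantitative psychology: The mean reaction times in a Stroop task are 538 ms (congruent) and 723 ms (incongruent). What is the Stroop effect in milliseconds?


Stroop effect = RT(incongruent) - RT(congruent)
= 723 - 538
= 185 ms


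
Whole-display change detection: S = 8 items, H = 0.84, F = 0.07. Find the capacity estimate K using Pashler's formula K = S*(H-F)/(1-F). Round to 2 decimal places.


K = S * (H - F) / (1 - F)
H - F = 0.77
1 - F = 0.93
K = 8 * 0.77 / 0.93
= 6.62


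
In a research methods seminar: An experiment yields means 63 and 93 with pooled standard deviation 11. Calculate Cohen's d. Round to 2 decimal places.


Cohen's d = (M1 - M2) / S_pooled
= (63 - 93) / 11
= -30 / 11
= -2.73


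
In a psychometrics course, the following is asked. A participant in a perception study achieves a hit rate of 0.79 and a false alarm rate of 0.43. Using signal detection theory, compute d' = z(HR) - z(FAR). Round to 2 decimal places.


d' = z(HR) - z(FAR)
z(0.79) = 0.8064
z(0.43) = -0.1764
d' = 0.8064 - -0.1764
= 0.98


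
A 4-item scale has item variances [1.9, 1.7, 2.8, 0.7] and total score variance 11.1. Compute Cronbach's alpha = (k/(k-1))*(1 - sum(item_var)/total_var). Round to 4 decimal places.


alpha = (k/(k-1)) * (1 - sum(s_i^2)/s_total^2)
sum(item variances) = 7.1
k/(k-1) = 4/3 = 1.333333
1 - 7.1/11.1 = 1 - 0.63964 = 0.36036
alpha = 1.333333 * 0.36036
= 0.4805


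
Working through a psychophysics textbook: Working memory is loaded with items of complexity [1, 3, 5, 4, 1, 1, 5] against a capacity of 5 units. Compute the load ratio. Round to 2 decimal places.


Total complexity = 1 + 3 + 5 + 4 + 1 + 1 + 5 = 20
Load = total / capacity = 20 / 5
= 4.00


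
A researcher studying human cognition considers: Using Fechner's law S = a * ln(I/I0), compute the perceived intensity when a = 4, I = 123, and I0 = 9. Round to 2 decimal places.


S = 4 * ln(123/9)
I/I0 = 13.666667
ln(13.666667) = 2.615
S = 4 * 2.615
= 10.46


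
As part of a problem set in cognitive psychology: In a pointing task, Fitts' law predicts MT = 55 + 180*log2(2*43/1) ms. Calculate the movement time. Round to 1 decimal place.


MT = 55 + 180 * log2(2*43/1)
2D/W = 86.0
log2(86.0) = 6.4263
MT = 55 + 180 * 6.4263
= 1211.7 ms


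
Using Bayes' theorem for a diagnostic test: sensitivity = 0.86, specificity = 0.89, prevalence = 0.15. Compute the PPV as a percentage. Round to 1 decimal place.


PPV = (sens * prev) / (sens * prev + (1-spec) * (1-prev))
Numerator = 0.86 * 0.15 = 0.129
P(positive and no disease) = (1 - spec) * (1 - prev) = (1 - 0.89) * (1 - 0.15) = 0.0935
Denominator = 0.129 + 0.0935 = 0.2225
PPV = 0.129 / 0.2225 = 0.579775
As percentage = 58.0


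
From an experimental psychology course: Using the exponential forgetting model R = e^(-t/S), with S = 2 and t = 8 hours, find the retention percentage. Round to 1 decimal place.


R = e^(-t/S)
-t/S = -8/2 = -4.0
R = e^(-4.0) = 0.018316
Percentage = 0.018316 * 100
= 1.8


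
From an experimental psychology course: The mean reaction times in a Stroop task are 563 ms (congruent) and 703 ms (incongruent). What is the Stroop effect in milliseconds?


Stroop effect = RT(incongruent) - RT(congruent)
= 703 - 563
= 140 ms


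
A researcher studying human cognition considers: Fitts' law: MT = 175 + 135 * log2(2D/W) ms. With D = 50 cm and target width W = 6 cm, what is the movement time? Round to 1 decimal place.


MT = 175 + 135 * log2(2*50/6)
2D/W = 16.666667
log2(16.666667) = 4.0589
MT = 175 + 135 * 4.0589
= 723.0 ms


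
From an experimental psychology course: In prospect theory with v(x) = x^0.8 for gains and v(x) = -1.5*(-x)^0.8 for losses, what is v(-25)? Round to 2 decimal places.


Since x = -25 < 0, use v(x) = -lambda*(-x)^alpha
(-x) = 25
25^0.8 = 13.1326
v(-25) = -1.5 * 13.1326
= -19.70


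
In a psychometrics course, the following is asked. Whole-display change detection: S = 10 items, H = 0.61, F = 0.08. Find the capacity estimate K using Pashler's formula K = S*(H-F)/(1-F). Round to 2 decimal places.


K = S * (H - F) / (1 - F)
H - F = 0.53
1 - F = 0.92
K = 10 * 0.53 / 0.92
= 5.76


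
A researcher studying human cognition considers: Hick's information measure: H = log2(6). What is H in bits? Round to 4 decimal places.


H = log2(n)
H = log2(6)
= 2.5850


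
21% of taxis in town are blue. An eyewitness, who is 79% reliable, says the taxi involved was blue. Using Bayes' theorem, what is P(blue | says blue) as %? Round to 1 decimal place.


P(blue | says blue) = P(says blue | blue)*P(blue) / [P(says blue | blue)*P(blue) + P(says blue | not blue)*P(not blue)]
Numerator = 0.79 * 0.21 = 0.1659
False identification = 0.21 * 0.79 = 0.1659
P = 0.1659 / (0.1659 + 0.1659)
= 0.1659 / 0.3318
As percentage = 50.0


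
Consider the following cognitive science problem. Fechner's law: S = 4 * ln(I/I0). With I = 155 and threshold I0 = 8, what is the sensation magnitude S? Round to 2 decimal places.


S = 4 * ln(155/8)
I/I0 = 19.375
ln(19.375) = 2.964
S = 4 * 2.964
= 11.86


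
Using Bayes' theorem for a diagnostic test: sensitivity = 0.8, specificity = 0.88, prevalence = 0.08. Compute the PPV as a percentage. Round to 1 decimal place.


PPV = (sens * prev) / (sens * prev + (1-spec) * (1-prev))
Numerator = 0.8 * 0.08 = 0.064
P(positive and no disease) = (1 - spec) * (1 - prev) = (1 - 0.88) * (1 - 0.08) = 0.1104
Denominator = 0.064 + 0.1104 = 0.1744
PPV = 0.064 / 0.1744 = 0.366972
As percentage = 36.7


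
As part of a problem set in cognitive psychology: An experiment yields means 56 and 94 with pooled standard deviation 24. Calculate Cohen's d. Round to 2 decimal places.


Cohen's d = (M1 - M2) / S_pooled
= (56 - 94) / 24
= -38 / 24
= -1.58


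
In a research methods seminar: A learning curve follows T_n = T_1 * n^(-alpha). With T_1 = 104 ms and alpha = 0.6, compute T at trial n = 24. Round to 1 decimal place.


T_n = 104 * 24^(-0.6)
24^(-0.6) = 0.14855
T_n = 104 * 0.14855
= 15.4 ms


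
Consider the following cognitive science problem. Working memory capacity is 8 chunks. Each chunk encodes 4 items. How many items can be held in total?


Total items = chunks * items_per_chunk
= 8 * 4
= 32


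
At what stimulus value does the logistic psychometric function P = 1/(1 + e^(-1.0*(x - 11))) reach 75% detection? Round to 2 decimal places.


At P = 0.75: 0.75 = 1/(1 + e^(-k*(x-x0)))
Solving: e^(-k*(x-x0)) = 1/3
x = x0 + ln(3)/k
ln(3) = 1.0986
x = 11 + 1.0986/1.0
= 11 + 1.0986
= 12.10


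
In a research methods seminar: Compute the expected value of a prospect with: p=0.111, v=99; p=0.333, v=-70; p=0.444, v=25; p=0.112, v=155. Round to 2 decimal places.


EU = sum(p_i * v_i)
0.111 * 99 = 10.989
0.333 * -70 = -23.31
0.444 * 25 = 11.1
0.112 * 155 = 17.36
EU = 10.989 + -23.31 + 11.1 + 17.36
= 16.14


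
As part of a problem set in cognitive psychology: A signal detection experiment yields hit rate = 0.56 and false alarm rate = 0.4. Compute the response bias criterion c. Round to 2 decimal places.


c = -0.5 * (z(HR) + z(FAR))
z(0.56) = 0.151
z(0.4) = -0.2533
c = -0.5 * (0.151 + -0.2533)
= -0.5 * -0.1023
= 0.05


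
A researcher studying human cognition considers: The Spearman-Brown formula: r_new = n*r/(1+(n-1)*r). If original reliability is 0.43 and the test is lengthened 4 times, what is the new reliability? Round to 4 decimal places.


r_new = n*r / (1 + (n-1)*r)
Numerator = 4 * 0.43 = 1.72
Denominator = 1 + 3 * 0.43 = 2.29
r_new = 1.72 / 2.29
= 0.7511


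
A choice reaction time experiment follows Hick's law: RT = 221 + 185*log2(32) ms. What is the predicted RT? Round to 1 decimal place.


RT = 221 + 185 * log2(32)
log2(32) = 5.0
RT = 221 + 185 * 5.0
= 221 + 925.0
= 1146.0 ms


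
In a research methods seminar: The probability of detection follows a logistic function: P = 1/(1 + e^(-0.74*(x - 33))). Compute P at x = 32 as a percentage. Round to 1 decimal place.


P(x) = 1/(1 + e^(-0.74*(32 - 33)))
Exponent = -0.74 * -1 = 0.74
e^(0.74) = 2.095936
P = 1/(1 + 2.095936) = 0.323004
Percentage = 32.3


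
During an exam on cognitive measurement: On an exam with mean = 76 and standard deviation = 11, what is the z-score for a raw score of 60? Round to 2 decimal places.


z = (X - mu) / sigma
= (60 - 76) / 11
= -16 / 11
= -1.45


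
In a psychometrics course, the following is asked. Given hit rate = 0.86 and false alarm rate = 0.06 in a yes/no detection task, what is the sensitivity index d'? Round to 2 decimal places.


d' = z(HR) - z(FAR)
z(0.86) = 1.0803
z(0.06) = -1.5548
d' = 1.0803 - -1.5548
= 2.64


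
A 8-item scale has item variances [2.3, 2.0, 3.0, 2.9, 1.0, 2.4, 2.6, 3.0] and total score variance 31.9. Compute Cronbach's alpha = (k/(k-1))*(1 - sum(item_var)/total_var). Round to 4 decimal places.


alpha = (k/(k-1)) * (1 - sum(s_i^2)/s_total^2)
sum(item variances) = 19.2
k/(k-1) = 8/7 = 1.142857
1 - 19.2/31.9 = 1 - 0.601881 = 0.398119
alpha = 1.142857 * 0.398119
= 0.4550


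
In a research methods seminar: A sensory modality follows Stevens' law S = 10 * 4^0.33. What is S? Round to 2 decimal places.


S = 10 * 4^0.33
4^0.33 = 1.5801
S = 10 * 1.5801
= 15.80


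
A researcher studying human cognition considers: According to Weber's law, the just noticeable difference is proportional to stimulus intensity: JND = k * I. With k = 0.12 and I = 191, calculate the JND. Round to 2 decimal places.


JND = k * I
JND = 0.12 * 191
= 22.92


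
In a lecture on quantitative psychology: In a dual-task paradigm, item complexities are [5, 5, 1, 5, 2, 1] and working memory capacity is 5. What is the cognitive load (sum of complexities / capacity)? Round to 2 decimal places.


Total complexity = 5 + 5 + 1 + 5 + 2 + 1 = 19
Load = total / capacity = 19 / 5
= 3.80


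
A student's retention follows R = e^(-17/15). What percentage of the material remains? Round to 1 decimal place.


R = e^(-t/S)
-t/S = -17/15 = -1.133333
R = e^(-1.133333) = 0.321958
Percentage = 0.321958 * 100
= 32.2


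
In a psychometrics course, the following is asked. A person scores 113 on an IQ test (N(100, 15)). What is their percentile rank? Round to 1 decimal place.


z = (IQ - mean) / SD
z = (113 - 100) / 15 = 0.8667
Percentile = Phi(0.8667) * 100
Phi(0.8667) = 0.806947
= 80.7


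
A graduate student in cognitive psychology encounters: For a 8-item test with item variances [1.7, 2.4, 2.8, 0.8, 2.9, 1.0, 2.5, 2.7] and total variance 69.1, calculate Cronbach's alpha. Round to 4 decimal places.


alpha = (k/(k-1)) * (1 - sum(s_i^2)/s_total^2)
sum(item variances) = 16.8
k/(k-1) = 8/7 = 1.142857
1 - 16.8/69.1 = 1 - 0.243126 = 0.756874
alpha = 1.142857 * 0.756874
= 0.8650


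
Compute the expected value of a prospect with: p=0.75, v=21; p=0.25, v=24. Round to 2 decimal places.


EU = sum(p_i * v_i)
0.75 * 21 = 15.75
0.25 * 24 = 6.0
EU = 15.75 + 6.0
= 21.75


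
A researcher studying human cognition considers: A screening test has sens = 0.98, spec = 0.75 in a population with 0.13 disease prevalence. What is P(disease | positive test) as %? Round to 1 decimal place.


PPV = (sens * prev) / (sens * prev + (1-spec) * (1-prev))
Numerator = 0.98 * 0.13 = 0.1274
P(positive and no disease) = (1 - spec) * (1 - prev) = (1 - 0.75) * (1 - 0.13) = 0.2175
Denominator = 0.1274 + 0.2175 = 0.3449
PPV = 0.1274 / 0.3449 = 0.369382
As percentage = 36.9


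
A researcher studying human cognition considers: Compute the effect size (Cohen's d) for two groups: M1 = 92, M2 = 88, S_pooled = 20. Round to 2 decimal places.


Cohen's d = (M1 - M2) / S_pooled
= (92 - 88) / 20
= 4 / 20
= 0.20


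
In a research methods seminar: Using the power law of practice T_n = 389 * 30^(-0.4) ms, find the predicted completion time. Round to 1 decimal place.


T_n = 389 * 30^(-0.4)
30^(-0.4) = 0.256538
T_n = 389 * 0.256538
= 99.8 ms


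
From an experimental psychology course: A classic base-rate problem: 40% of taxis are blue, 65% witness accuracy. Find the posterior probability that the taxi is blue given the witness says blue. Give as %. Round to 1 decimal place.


P(blue | says blue) = P(says blue | blue)*P(blue) / [P(says blue | blue)*P(blue) + P(says blue | not blue)*P(not blue)]
Numerator = 0.65 * 0.4 = 0.26
False identification = 0.35 * 0.6 = 0.21
P = 0.26 / (0.26 + 0.21)
= 0.26 / 0.47
As percentage = 55.3


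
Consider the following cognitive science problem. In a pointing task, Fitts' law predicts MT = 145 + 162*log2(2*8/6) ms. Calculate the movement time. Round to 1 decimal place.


MT = 145 + 162 * log2(2*8/6)
2D/W = 2.666667
log2(2.666667) = 1.415
MT = 145 + 162 * 1.415
= 374.2 ms


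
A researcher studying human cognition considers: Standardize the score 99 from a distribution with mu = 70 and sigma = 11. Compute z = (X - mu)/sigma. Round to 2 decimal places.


z = (X - mu) / sigma
= (99 - 70) / 11
= 29 / 11
= 2.64


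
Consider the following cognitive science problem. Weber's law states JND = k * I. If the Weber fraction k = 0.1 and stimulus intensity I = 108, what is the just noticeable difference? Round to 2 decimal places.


JND = k * I
JND = 0.1 * 108
= 10.80


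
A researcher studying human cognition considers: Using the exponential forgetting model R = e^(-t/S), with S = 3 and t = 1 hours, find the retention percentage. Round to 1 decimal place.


R = e^(-t/S)
-t/S = -1/3 = -0.333333
R = e^(-0.333333) = 0.716532
Percentage = 0.716532 * 100
= 71.7


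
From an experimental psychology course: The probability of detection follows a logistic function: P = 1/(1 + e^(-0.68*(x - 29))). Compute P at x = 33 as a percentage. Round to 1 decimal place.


P(x) = 1/(1 + e^(-0.68*(33 - 29)))
Exponent = -0.68 * 4 = -2.72
e^(-2.72) = 0.065875
P = 1/(1 + 0.065875) = 0.938196
Percentage = 93.8


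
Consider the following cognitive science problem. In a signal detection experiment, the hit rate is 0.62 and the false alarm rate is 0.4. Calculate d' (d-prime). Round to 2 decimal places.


d' = z(HR) - z(FAR)
z(0.62) = 0.3055
z(0.4) = -0.2533
d' = 0.3055 - -0.2533
= 0.56


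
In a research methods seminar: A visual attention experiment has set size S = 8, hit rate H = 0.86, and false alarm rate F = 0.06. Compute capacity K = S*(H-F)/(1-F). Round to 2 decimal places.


K = S * (H - F) / (1 - F)
H - F = 0.8
1 - F = 0.94
K = 8 * 0.8 / 0.94
= 6.81


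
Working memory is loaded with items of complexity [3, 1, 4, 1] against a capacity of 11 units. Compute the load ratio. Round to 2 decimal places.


Total complexity = 3 + 1 + 4 + 1 = 9
Load = total / capacity = 9 / 11
= 0.82


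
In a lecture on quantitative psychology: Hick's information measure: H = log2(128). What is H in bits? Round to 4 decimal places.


H = log2(n)
H = log2(128)
= 7.0000


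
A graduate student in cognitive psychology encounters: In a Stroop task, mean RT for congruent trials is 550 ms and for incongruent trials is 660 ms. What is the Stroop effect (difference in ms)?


Stroop effect = RT(incongruent) - RT(congruent)
= 660 - 550
= 110 ms


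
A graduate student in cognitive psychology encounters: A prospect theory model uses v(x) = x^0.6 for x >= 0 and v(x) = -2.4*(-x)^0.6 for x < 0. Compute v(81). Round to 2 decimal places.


Since x = 81 >= 0, use v(x) = x^0.6
81^0.6 = 13.9666
v(81) = 13.97


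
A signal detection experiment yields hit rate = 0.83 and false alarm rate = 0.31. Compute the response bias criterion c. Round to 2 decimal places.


c = -0.5 * (z(HR) + z(FAR))
z(0.83) = 0.9542
z(0.31) = -0.4959
c = -0.5 * (0.9542 + -0.4959)
= -0.5 * 0.4583
= -0.23


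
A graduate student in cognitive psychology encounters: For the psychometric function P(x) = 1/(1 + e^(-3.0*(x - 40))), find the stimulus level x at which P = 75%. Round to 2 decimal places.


At P = 0.75: 0.75 = 1/(1 + e^(-k*(x-x0)))
Solving: e^(-k*(x-x0)) = 1/3
x = x0 + ln(3)/k
ln(3) = 1.0986
x = 40 + 1.0986/3.0
= 40 + 0.3662
= 40.37


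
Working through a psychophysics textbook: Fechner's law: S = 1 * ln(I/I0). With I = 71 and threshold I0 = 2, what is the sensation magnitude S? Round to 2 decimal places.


S = 1 * ln(71/2)
I/I0 = 35.5
ln(35.5) = 3.5695
S = 1 * 3.5695
= 3.57


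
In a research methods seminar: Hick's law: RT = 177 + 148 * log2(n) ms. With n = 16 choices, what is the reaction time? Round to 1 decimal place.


RT = 177 + 148 * log2(16)
log2(16) = 4.0
RT = 177 + 148 * 4.0
= 177 + 592.0
= 769.0 ms


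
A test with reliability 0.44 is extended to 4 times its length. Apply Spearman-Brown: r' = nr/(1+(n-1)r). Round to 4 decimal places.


r_new = n*r / (1 + (n-1)*r)
Numerator = 4 * 0.44 = 1.76
Denominator = 1 + 3 * 0.44 = 2.32
r_new = 1.76 / 2.32
= 0.7586


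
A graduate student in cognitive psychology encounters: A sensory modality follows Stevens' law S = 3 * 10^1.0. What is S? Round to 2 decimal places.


S = 3 * 10^1.0
10^1.0 = 10.0
S = 3 * 10.0
= 30.00


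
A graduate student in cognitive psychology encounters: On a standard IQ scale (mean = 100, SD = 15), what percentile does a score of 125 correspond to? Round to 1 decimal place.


z = (IQ - mean) / SD
z = (125 - 100) / 15 = 1.6667
Percentile = Phi(1.6667) * 100
Phi(1.6667) = 0.952213
= 95.2


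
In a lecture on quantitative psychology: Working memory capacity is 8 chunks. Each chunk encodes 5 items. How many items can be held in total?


Total items = chunks * items_per_chunk
= 8 * 5
= 40


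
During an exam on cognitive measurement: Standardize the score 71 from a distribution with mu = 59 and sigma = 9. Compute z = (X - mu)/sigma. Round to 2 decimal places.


z = (X - mu) / sigma
= (71 - 59) / 9
= 12 / 9
= 1.33


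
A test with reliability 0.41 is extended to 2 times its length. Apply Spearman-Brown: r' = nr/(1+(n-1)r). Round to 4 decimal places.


r_new = n*r / (1 + (n-1)*r)
Numerator = 2 * 0.41 = 0.82
Denominator = 1 + 1 * 0.41 = 1.41
r_new = 0.82 / 1.41
= 0.5816


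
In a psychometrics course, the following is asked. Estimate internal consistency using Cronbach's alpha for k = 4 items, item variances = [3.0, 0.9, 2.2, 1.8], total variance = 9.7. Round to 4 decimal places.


alpha = (k/(k-1)) * (1 - sum(s_i^2)/s_total^2)
sum(item variances) = 7.9
k/(k-1) = 4/3 = 1.333333
1 - 7.9/9.7 = 1 - 0.814433 = 0.185567
alpha = 1.333333 * 0.185567
= 0.2474


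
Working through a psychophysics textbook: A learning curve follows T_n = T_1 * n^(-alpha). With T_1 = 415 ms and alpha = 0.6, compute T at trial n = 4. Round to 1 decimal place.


T_n = 415 * 4^(-0.6)
4^(-0.6) = 0.435275
T_n = 415 * 0.435275
= 180.6 ms


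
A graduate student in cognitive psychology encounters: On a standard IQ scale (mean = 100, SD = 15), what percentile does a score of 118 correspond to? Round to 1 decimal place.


z = (IQ - mean) / SD
z = (118 - 100) / 15 = 1.2
Percentile = Phi(1.2) * 100
Phi(1.2) = 0.88493
= 88.5


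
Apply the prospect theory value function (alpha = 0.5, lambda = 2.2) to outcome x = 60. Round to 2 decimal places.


Since x = 60 >= 0, use v(x) = x^0.5
60^0.5 = 7.746
v(60) = 7.75


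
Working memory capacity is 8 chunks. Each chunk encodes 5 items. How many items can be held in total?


Total items = chunks * items_per_chunk
= 8 * 5
= 40


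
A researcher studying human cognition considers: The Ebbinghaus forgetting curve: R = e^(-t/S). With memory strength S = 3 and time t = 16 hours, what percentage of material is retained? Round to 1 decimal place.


R = e^(-t/S)
-t/S = -16/3 = -5.333333
R = e^(-5.333333) = 0.004828
Percentage = 0.004828 * 100
= 0.5


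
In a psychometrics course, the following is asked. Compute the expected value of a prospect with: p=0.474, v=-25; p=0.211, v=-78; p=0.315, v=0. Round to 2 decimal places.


EU = sum(p_i * v_i)
0.474 * -25 = -11.85
0.211 * -78 = -16.458
0.315 * 0 = 0.0
EU = -11.85 + -16.458 + 0.0
= -28.31


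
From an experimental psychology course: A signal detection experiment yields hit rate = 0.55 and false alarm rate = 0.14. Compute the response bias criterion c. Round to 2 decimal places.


c = -0.5 * (z(HR) + z(FAR))
z(0.55) = 0.1257
z(0.14) = -1.0803
c = -0.5 * (0.1257 + -1.0803)
= -0.5 * -0.9546
= 0.48


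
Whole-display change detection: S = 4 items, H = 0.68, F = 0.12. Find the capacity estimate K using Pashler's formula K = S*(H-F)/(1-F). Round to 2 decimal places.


K = S * (H - F) / (1 - F)
H - F = 0.56
1 - F = 0.88
K = 4 * 0.56 / 0.88
= 2.55


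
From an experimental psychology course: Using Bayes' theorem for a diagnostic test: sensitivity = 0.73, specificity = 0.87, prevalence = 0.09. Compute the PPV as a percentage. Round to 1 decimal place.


PPV = (sens * prev) / (sens * prev + (1-spec) * (1-prev))
Numerator = 0.73 * 0.09 = 0.0657
P(positive and no disease) = (1 - spec) * (1 - prev) = (1 - 0.87) * (1 - 0.09) = 0.1183
Denominator = 0.0657 + 0.1183 = 0.184
PPV = 0.0657 / 0.184 = 0.357065
As percentage = 35.7


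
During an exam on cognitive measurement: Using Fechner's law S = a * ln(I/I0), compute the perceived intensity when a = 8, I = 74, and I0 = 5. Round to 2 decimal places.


S = 8 * ln(74/5)
I/I0 = 14.8
ln(14.8) = 2.6946
S = 8 * 2.6946
= 21.56


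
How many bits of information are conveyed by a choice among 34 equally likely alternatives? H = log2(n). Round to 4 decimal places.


H = log2(n)
H = log2(34)
= 5.0875


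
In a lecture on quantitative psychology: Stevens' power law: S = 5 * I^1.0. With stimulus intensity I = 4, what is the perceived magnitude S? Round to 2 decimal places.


S = 5 * 4^1.0
4^1.0 = 4.0
S = 5 * 4.0
= 20.00


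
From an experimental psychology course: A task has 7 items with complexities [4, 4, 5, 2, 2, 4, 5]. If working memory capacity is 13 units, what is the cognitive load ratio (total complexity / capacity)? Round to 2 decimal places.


Total complexity = 4 + 4 + 5 + 2 + 2 + 4 + 5 = 26
Load = total / capacity = 26 / 13
= 2.00


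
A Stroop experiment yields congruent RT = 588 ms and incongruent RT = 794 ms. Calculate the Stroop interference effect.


Stroop effect = RT(incongruent) - RT(congruent)
= 794 - 588
= 206 ms


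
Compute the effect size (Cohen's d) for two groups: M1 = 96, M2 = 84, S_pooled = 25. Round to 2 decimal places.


Cohen's d = (M1 - M2) / S_pooled
= (96 - 84) / 25
= 12 / 25
= 0.48


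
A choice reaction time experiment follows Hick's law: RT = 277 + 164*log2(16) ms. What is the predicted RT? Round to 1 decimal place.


RT = 277 + 164 * log2(16)
log2(16) = 4.0
RT = 277 + 164 * 4.0
= 277 + 656.0
= 933.0 ms


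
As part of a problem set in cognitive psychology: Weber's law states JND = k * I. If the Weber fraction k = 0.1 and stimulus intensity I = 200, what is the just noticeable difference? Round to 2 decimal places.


JND = k * I
JND = 0.1 * 200
= 20.00


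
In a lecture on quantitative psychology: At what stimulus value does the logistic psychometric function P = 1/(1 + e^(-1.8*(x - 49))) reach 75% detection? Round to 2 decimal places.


At P = 0.75: 0.75 = 1/(1 + e^(-k*(x-x0)))
Solving: e^(-k*(x-x0)) = 1/3
x = x0 + ln(3)/k
ln(3) = 1.0986
x = 49 + 1.0986/1.8
= 49 + 0.6103
= 49.61


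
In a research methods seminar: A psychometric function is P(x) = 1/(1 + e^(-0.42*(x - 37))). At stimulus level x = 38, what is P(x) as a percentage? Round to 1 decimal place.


P(x) = 1/(1 + e^(-0.42*(38 - 37)))
Exponent = -0.42 * 1 = -0.42
e^(-0.42) = 0.657047
P = 1/(1 + 0.657047) = 0.603483
Percentage = 60.3


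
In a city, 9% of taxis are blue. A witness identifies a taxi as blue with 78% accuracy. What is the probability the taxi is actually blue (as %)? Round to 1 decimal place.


P(blue | says blue) = P(says blue | blue)*P(blue) / [P(says blue | blue)*P(blue) + P(says blue | not blue)*P(not blue)]
Numerator = 0.78 * 0.09 = 0.0702
False identification = 0.22 * 0.91 = 0.2002
P = 0.0702 / (0.0702 + 0.2002)
= 0.0702 / 0.2704
As percentage = 26.0


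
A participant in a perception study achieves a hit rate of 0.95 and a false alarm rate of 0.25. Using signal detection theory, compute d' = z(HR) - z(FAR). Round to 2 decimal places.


d' = z(HR) - z(FAR)
z(0.95) = 1.6449
z(0.25) = -0.6745
d' = 1.6449 - -0.6745
= 2.32


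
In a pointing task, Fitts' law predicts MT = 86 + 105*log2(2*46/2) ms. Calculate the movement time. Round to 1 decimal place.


MT = 86 + 105 * log2(2*46/2)
2D/W = 46.0
log2(46.0) = 5.5236
MT = 86 + 105 * 5.5236
= 666.0 ms


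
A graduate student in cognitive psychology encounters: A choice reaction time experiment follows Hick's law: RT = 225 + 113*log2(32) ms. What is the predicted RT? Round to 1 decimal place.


RT = 225 + 113 * log2(32)
log2(32) = 5.0
RT = 225 + 113 * 5.0
= 225 + 565.0
= 790.0 ms


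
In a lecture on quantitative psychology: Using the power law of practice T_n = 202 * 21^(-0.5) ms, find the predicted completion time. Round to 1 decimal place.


T_n = 202 * 21^(-0.5)
21^(-0.5) = 0.218218
T_n = 202 * 0.218218
= 44.1 ms
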